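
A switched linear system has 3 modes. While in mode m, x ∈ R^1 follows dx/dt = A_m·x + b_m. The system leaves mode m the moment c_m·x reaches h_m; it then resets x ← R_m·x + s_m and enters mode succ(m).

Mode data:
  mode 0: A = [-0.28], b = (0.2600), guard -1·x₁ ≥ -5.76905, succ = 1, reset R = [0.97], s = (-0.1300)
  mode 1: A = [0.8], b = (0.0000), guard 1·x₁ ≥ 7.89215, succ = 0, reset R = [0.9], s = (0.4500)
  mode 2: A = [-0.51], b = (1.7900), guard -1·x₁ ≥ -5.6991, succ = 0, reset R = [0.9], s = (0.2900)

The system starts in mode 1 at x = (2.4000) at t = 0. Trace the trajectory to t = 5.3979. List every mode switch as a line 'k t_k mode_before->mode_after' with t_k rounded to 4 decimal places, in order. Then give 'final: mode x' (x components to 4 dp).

1 1.4880 1->0
2 2.6085 0->1
3 3.0677 1->0
4 4.1882 0->1
5 4.6473 1->0
final: 0 6.2973

Mode 1: guard c·x = 7.8921 hit at Δt = 1.4880 (t = 1.4880), x⁻ = (7.8921) → reset → x⁺ = (7.5529), jump to mode 0
Mode 0: guard c·x = -5.7691 hit at Δt = 1.1205 (t = 2.6085), x⁻ = (5.7691) → reset → x⁺ = (5.4660), jump to mode 1
Mode 1: guard c·x = 7.8921 hit at Δt = 0.4592 (t = 3.0677), x⁻ = (7.8921) → reset → x⁺ = (7.5529), jump to mode 0
Mode 0: guard c·x = -5.7691 hit at Δt = 1.1205 (t = 4.1882), x⁻ = (5.7691) → reset → x⁺ = (5.4660), jump to mode 1
Mode 1: guard c·x = 7.8921 hit at Δt = 0.4592 (t = 4.6473), x⁻ = (7.8921) → reset → x⁺ = (7.5529), jump to mode 0
Mode 0: flow for 0.7506 to horizon, guard not reached → x = (6.2973)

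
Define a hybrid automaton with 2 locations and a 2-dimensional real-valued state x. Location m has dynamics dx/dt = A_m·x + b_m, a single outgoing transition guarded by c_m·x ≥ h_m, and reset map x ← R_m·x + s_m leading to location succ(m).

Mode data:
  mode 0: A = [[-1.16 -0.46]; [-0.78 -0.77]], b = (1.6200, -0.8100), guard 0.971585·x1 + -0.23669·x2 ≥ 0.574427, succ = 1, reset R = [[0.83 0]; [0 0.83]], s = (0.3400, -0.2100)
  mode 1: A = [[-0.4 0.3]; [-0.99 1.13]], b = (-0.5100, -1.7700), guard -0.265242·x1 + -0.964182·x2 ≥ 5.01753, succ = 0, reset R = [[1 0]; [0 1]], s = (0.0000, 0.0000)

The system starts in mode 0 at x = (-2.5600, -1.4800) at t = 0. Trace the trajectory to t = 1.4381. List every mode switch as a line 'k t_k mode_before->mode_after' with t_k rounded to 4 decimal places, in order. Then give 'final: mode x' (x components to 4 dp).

1 0.9717 0->1
final: 1 0.0718 -2.9706

Mode 0: guard c·x = 0.5744 hit at Δt = 0.9717 (t = 0.9717), x⁻ = (0.3684, -0.9147) → reset → x⁺ = (0.6458, -0.9692), jump to mode 1
Mode 1: flow for 0.4664 to horizon, guard not reached → x = (0.0718, -2.9706)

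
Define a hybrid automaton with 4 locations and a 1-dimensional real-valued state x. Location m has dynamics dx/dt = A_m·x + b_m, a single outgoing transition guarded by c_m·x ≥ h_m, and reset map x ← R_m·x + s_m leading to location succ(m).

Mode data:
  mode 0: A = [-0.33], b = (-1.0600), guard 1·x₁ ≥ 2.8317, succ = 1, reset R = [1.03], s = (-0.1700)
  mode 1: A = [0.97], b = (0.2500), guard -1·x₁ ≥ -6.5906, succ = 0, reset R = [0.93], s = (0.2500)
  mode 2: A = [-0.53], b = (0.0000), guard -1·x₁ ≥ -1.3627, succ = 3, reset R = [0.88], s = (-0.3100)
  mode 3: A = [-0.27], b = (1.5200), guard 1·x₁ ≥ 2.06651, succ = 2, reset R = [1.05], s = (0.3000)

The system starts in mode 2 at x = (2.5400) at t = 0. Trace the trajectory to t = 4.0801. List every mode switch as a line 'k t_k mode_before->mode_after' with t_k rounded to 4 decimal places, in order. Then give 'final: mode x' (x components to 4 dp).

1 1.1749 2->3
2 2.2323 3->2
3 3.3543 2->3
final: 3 1.7327

Mode 2: guard c·x = -1.3627 hit at Δt = 1.1749 (t = 1.1749), x⁻ = (1.3627) → reset → x⁺ = (0.8892), jump to mode 3
Mode 3: guard c·x = 2.0665 hit at Δt = 1.0574 (t = 2.2323), x⁻ = (2.0665) → reset → x⁺ = (2.4698), jump to mode 2
Mode 2: guard c·x = -1.3627 hit at Δt = 1.1220 (t = 3.3543), x⁻ = (1.3627) → reset → x⁺ = (0.8892), jump to mode 3
Mode 3: flow for 0.7258 to horizon, guard not reached → x = (1.7327)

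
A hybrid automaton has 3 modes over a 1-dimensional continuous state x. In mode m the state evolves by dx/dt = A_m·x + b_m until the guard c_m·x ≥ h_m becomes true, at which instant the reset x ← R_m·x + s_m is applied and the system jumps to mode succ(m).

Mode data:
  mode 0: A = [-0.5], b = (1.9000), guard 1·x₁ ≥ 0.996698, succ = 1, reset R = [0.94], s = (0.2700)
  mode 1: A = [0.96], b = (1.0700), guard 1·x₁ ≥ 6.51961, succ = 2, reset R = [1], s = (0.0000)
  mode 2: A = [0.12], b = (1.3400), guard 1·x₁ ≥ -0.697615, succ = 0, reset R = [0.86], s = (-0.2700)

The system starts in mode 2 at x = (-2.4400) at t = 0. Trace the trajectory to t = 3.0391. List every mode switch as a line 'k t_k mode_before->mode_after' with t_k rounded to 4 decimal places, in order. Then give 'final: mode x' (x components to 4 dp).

Mode 2: guard c·x = -0.6976 hit at Δt = 1.5170 (t = 1.5170), x⁻ = (-0.6976) → reset → x⁺ = (-0.8699), jump to mode 0
Mode 0: guard c·x = 0.9967 hit at Δt = 1.0207 (t = 2.5377), x⁻ = (0.9967) → reset → x⁺ = (1.2069), jump to mode 1
Mode 1: flow for 0.5014 to horizon, guard not reached → x = (2.6421)

1 1.5170 2->0
2 2.5377 0->1
final: 1 2.6421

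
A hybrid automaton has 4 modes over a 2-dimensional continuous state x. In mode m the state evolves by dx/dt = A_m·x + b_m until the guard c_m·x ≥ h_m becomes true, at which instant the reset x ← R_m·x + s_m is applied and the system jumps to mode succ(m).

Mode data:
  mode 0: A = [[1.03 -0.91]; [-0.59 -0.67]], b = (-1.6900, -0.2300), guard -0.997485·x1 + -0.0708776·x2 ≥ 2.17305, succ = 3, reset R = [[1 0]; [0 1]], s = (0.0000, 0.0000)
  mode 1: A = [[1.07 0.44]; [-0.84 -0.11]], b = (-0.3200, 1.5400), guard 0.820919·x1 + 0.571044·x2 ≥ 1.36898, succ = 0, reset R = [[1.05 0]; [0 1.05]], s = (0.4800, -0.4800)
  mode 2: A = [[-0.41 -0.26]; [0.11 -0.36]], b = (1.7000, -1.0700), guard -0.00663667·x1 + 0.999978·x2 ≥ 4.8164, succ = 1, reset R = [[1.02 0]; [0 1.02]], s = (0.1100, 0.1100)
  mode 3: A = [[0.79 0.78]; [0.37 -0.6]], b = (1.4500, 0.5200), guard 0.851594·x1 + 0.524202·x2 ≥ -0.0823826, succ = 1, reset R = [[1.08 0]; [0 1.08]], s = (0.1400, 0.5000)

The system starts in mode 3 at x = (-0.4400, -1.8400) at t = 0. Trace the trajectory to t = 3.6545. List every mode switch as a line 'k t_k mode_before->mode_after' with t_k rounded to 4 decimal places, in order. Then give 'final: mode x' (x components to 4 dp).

Mode 3: guard c·x = -0.0824 hit at Δt = 1.4810 (t = 1.4810), x⁻ = (0.1238, -0.3582) → reset → x⁺ = (0.2737, 0.1131), jump to mode 1
Mode 1: guard c·x = 1.3690 hit at Δt = 1.0675 (t = 2.5485), x⁻ = (0.7759, 1.2820) → reset → x⁺ = (1.2947, 0.8661), jump to mode 0
Mode 0: flow for 1.1060 to horizon, guard not reached → x = (-0.1486, -0.0188)

1 1.4810 3->1
2 2.5485 1->0
final: 0 -0.1486 -0.0188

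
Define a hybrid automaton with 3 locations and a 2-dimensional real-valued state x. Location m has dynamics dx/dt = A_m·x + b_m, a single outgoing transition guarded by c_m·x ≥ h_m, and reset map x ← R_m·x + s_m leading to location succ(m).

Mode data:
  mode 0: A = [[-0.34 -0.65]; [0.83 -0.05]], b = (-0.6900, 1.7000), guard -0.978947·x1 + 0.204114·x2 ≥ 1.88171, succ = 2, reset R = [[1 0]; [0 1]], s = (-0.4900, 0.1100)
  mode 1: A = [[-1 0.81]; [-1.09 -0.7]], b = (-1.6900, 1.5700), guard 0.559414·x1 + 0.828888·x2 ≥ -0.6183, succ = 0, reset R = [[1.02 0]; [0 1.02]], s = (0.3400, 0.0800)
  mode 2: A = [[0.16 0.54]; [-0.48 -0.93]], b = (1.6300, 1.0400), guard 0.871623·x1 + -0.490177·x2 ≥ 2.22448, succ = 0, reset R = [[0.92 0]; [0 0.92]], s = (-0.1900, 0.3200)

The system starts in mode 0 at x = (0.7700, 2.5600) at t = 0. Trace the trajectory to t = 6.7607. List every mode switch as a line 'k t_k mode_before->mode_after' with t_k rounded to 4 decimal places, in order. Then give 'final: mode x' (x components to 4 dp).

1 0.7290 0->2
2 2.3178 2->0
3 3.5626 0->2
4 5.0325 2->0
5 6.2441 0->2
final: 2 0.3938 3.3110

Mode 0: guard c·x = 1.8817 hit at Δt = 0.7290 (t = 0.7290), x⁻ = (-1.1800, 3.5594) → reset → x⁺ = (-1.6700, 3.6694), jump to mode 2
Mode 2: guard c·x = 2.2245 hit at Δt = 1.5888 (t = 2.3178), x⁻ = (3.1914, 1.1367) → reset → x⁺ = (2.7461, 1.3658), jump to mode 0
Mode 0: guard c·x = 1.8817 hit at Δt = 1.2448 (t = 3.5626), x⁻ = (-1.0409, 4.2269) → reset → x⁺ = (-1.5309, 4.3369), jump to mode 2
Mode 2: guard c·x = 2.2245 hit at Δt = 1.4699 (t = 5.0325), x⁻ = (3.3125, 1.3521) → reset → x⁺ = (2.8575, 1.5639), jump to mode 0
Mode 0: guard c·x = 1.8817 hit at Δt = 1.2116 (t = 6.2441), x⁻ = (-1.0033, 4.4071) → reset → x⁺ = (-1.4933, 4.5171), jump to mode 2
Mode 2: flow for 0.5166 to horizon, guard not reached → x = (0.3938, 3.3110)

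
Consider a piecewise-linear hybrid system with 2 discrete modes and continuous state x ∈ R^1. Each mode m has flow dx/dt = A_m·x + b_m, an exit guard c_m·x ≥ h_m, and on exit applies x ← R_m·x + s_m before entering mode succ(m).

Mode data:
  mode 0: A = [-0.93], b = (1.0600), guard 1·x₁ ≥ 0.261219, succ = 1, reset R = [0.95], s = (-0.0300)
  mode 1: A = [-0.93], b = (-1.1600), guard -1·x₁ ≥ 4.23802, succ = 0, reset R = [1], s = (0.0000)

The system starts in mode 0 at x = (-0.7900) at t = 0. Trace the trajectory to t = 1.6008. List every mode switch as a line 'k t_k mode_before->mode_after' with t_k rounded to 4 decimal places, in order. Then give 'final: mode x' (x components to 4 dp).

Mode 0: guard c·x = 0.2612 hit at Δt = 0.8461 (t = 0.8461), x⁻ = (0.2612) → reset → x⁺ = (0.2182), jump to mode 1
Mode 1: flow for 0.7547 to horizon, guard not reached → x = (-0.5209)

1 0.8461 0->1
final: 1 -0.5209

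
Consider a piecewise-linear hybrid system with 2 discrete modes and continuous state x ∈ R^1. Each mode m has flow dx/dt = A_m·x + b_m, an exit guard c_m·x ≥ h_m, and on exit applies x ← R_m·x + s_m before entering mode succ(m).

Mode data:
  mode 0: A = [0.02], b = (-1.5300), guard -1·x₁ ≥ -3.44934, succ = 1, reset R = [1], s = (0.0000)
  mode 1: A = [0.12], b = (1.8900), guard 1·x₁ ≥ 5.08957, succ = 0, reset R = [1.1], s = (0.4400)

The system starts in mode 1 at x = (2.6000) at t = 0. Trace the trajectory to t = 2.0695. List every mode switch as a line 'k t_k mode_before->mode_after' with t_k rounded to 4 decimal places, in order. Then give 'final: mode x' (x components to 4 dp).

Mode 1: guard c·x = 5.0896 hit at Δt = 1.0602 (t = 1.0602), x⁻ = (5.0896) → reset → x⁺ = (6.0385), jump to mode 0
Mode 0: flow for 1.0093 to horizon, guard not reached → x = (4.6017)

1 1.0602 1->0
final: 0 4.6017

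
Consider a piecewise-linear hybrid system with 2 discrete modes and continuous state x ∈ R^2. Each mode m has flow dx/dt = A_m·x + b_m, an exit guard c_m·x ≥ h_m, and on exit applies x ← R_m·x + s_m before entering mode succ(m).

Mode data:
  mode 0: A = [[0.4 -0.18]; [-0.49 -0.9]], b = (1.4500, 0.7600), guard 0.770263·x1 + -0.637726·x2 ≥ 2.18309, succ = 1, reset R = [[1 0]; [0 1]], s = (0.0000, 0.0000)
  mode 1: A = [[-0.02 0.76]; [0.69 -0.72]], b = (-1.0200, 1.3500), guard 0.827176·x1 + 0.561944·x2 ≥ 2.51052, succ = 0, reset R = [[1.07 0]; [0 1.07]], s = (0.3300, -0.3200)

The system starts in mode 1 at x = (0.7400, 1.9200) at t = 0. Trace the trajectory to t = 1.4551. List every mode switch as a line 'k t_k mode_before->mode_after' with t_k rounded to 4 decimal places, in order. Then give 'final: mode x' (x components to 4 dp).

Mode 1: guard c·x = 2.5105 hit at Δt = 1.0469 (t = 1.0469), x⁻ = (1.3792, 2.4374) → reset → x⁺ = (1.8058, 2.2880), jump to mode 0
Mode 0: flow for 0.4082 to horizon, guard not reached → x = (2.6189, 1.4724)

1 1.0469 1->0
final: 0 2.6189 1.4724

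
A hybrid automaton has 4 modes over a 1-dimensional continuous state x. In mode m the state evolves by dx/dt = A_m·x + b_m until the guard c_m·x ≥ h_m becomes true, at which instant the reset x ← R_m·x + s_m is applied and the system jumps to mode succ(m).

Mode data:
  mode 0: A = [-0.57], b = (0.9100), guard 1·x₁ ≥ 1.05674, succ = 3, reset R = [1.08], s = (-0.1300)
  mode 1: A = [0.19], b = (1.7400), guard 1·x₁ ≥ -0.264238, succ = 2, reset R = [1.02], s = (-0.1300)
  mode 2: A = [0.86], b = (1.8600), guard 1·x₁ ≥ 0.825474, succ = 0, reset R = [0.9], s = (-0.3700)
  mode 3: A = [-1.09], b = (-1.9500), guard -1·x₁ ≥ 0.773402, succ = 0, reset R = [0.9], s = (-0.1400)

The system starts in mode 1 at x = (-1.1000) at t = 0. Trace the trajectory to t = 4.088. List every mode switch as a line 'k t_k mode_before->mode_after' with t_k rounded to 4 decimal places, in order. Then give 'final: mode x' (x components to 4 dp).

1 0.5194 1->2
2 1.1328 2->0
3 2.5686 0->3
4 3.4991 3->0
final: 0 -0.1425

Mode 1: guard c·x = -0.2642 hit at Δt = 0.5194 (t = 0.5194), x⁻ = (-0.2642) → reset → x⁺ = (-0.3995), jump to mode 2
Mode 2: guard c·x = 0.8255 hit at Δt = 0.6134 (t = 1.1328), x⁻ = (0.8255) → reset → x⁺ = (0.3729), jump to mode 0
Mode 0: guard c·x = 1.0567 hit at Δt = 1.4358 (t = 2.5686), x⁻ = (1.0567) → reset → x⁺ = (1.0113), jump to mode 3
Mode 3: guard c·x = 0.7734 hit at Δt = 0.9305 (t = 3.4991), x⁻ = (-0.7734) → reset → x⁺ = (-0.8361), jump to mode 0
Mode 0: flow for 0.5889 to horizon, guard not reached → x = (-0.1425)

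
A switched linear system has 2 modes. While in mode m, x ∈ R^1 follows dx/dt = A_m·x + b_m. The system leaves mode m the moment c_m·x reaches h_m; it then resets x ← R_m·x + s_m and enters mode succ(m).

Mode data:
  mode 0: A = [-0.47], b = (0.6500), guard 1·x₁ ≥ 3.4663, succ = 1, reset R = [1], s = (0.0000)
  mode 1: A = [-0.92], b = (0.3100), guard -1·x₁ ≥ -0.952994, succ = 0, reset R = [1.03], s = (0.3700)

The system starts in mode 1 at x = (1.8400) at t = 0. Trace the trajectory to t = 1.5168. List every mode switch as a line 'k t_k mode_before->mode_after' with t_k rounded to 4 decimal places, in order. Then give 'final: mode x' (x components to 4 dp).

Mode 1: guard c·x = -0.9530 hit at Δt = 0.9695 (t = 0.9695), x⁻ = (0.9530) → reset → x⁺ = (1.3516), jump to mode 0
Mode 0: flow for 0.5473 to horizon, guard not reached → x = (1.3587)

1 0.9695 1->0
final: 0 1.3587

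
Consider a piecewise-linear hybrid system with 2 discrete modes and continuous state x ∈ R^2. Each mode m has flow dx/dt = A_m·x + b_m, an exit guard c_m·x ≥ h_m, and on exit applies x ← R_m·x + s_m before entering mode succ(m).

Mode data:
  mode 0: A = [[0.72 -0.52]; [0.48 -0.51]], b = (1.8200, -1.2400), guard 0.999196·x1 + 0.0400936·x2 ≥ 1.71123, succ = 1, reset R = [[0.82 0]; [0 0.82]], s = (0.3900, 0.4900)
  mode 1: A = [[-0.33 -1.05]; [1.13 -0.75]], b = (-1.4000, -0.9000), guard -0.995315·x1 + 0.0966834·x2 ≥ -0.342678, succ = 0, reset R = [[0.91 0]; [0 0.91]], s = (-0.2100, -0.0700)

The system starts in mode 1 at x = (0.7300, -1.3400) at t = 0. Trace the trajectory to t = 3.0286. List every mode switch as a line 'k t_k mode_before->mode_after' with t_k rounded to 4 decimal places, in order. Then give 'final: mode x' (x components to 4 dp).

Mode 1: guard c·x = -0.3427 hit at Δt = 0.9802 (t = 0.9802), x⁻ = (0.2585, -0.8828) → reset → x⁺ = (0.0253, -0.8733), jump to mode 0
Mode 0: guard c·x = 1.7112 hit at Δt = 0.5882 (t = 1.5684), x⁻ = (1.7554, -1.0655) → reset → x⁺ = (1.8294, -0.3837), jump to mode 1
Mode 1: guard c·x = -0.3427 hit at Δt = 0.8908 (t = 2.4592), x⁻ = (0.3388, -0.0569) → reset → x⁺ = (0.0983, -0.1217), jump to mode 0
Mode 0: flow for 0.5694 to horizon, guard not reached → x = (1.5561, -0.5134)

1 0.9802 1->0
2 1.5684 0->1
3 2.4592 1->0
final: 0 1.5561 -0.5134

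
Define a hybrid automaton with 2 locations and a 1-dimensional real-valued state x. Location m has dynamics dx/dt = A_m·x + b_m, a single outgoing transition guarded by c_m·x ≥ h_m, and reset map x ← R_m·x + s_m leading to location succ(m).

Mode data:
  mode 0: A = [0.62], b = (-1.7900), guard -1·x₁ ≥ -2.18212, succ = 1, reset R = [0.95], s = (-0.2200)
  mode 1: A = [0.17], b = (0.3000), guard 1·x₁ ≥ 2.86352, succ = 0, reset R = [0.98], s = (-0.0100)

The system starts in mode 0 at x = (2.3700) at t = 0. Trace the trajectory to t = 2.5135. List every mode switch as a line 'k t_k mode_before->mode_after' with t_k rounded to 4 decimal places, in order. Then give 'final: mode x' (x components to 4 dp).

Mode 0: guard c·x = -2.1821 hit at Δt = 0.4999 (t = 0.4999), x⁻ = (2.1821) → reset → x⁺ = (1.8530), jump to mode 1
Mode 1: guard c·x = 2.8635 hit at Δt = 1.4490 (t = 1.9489), x⁻ = (2.8635) → reset → x⁺ = (2.7962), jump to mode 0
Mode 0: flow for 0.5646 to horizon, guard not reached → x = (2.7582)

1 0.4999 0->1
2 1.9489 1->0
final: 0 2.7582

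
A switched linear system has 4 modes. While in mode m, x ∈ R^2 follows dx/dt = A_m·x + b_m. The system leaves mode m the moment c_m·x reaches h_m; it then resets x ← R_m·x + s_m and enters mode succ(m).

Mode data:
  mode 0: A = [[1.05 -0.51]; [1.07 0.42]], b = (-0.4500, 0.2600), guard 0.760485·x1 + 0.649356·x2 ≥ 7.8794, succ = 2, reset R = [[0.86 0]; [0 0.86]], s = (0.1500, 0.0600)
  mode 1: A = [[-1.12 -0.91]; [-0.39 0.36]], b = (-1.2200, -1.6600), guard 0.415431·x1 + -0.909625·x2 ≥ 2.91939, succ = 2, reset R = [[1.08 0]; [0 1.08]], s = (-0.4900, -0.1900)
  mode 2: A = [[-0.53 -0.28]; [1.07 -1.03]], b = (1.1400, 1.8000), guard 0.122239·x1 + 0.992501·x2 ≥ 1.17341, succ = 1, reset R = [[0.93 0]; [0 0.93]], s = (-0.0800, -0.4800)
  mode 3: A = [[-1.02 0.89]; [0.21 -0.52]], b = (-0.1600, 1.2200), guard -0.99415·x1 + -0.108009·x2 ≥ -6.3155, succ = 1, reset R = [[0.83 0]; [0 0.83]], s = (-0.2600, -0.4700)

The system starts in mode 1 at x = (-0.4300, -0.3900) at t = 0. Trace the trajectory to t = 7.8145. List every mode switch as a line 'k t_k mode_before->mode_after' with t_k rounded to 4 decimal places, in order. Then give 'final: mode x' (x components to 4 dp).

1 1.2647 1->2
2 2.5942 2->1
3 4.2502 1->2
4 5.5444 2->1
5 7.1913 1->2
final: 2 0.8290 -0.7640

Mode 1: guard c·x = 2.9194 hit at Δt = 1.2647 (t = 1.2647), x⁻ = (0.2531, -3.0938) → reset → x⁺ = (-0.2166, -3.5313), jump to mode 2
Mode 2: guard c·x = 1.1734 hit at Δt = 1.3295 (t = 2.5942), x⁻ = (1.1467, 1.0410) → reset → x⁺ = (0.9864, 0.4882), jump to mode 1
Mode 1: guard c·x = 2.9194 hit at Δt = 1.6560 (t = 4.2502), x⁻ = (0.3632, -3.0436) → reset → x⁺ = (-0.0977, -3.4770), jump to mode 2
Mode 2: guard c·x = 1.1734 hit at Δt = 1.2942 (t = 5.5444), x⁻ = (1.1792, 1.0370) → reset → x⁺ = (1.0167, 0.4844), jump to mode 1
Mode 1: guard c·x = 2.9194 hit at Δt = 1.6469 (t = 7.1913), x⁻ = (0.3688, -3.0410) → reset → x⁺ = (-0.0917, -3.4743), jump to mode 2
Mode 2: flow for 0.6232 to horizon, guard not reached → x = (0.8290, -0.7640)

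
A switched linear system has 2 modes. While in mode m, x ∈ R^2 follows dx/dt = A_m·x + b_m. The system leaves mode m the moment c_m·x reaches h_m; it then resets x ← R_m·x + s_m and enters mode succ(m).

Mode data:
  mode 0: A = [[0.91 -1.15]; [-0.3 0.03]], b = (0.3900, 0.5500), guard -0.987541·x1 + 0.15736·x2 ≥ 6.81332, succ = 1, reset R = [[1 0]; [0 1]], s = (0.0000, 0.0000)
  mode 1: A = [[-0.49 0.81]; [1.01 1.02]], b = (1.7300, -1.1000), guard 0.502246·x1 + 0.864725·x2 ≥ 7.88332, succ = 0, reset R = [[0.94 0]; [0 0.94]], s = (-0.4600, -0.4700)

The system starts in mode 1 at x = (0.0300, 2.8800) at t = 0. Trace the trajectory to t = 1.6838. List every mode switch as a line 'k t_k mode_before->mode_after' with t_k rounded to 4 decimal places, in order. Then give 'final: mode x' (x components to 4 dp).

1 0.8011 1->0
final: 0 -2.5986 6.6227

Mode 1: guard c·x = 7.8833 hit at Δt = 0.8011 (t = 0.8011), x⁻ = (3.6179, 7.0152) → reset → x⁺ = (2.9409, 6.1243), jump to mode 0
Mode 0: flow for 0.8827 to horizon, guard not reached → x = (-2.5986, 6.6227)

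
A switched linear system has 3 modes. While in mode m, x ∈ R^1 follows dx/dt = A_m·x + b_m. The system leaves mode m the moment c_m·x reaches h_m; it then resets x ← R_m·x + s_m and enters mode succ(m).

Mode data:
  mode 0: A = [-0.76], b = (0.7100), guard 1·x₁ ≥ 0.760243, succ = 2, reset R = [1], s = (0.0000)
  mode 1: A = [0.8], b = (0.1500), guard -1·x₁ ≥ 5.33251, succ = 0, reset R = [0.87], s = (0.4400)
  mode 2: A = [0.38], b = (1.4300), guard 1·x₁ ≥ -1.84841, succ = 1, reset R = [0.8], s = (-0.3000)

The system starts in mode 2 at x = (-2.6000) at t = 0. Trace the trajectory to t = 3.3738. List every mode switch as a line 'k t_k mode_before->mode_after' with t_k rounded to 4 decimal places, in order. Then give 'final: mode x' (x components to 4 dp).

Mode 2: guard c·x = -1.8484 hit at Δt = 1.3117 (t = 1.3117), x⁻ = (-1.8484) → reset → x⁺ = (-1.7787), jump to mode 1
Mode 1: guard c·x = 5.3325 hit at Δt = 1.4669 (t = 2.7786), x⁻ = (-5.3325) → reset → x⁺ = (-4.1993), jump to mode 0
Mode 0: flow for 0.5952 to horizon, guard not reached → x = (-2.3314)

1 1.3117 2->1
2 2.7786 1->0
final: 0 -2.3314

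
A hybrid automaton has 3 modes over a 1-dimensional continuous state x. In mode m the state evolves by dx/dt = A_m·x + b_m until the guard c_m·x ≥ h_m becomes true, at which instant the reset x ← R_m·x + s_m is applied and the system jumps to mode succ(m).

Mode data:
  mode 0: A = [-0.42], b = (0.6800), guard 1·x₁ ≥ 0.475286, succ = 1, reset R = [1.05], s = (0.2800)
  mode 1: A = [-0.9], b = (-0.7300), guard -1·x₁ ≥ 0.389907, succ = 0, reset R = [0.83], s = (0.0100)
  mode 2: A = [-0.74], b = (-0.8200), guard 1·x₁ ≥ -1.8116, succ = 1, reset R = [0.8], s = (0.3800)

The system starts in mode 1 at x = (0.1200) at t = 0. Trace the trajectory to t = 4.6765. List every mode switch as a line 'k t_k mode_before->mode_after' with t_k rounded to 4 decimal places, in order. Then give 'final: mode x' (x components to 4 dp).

Mode 1: guard c·x = 0.3899 hit at Δt = 0.8814 (t = 0.8814), x⁻ = (-0.3899) → reset → x⁺ = (-0.3136), jump to mode 0
Mode 0: guard c·x = 0.4753 hit at Δt = 1.2490 (t = 2.1304), x⁻ = (0.4753) → reset → x⁺ = (0.7791), jump to mode 1
Mode 1: guard c·x = 0.3899 hit at Δt = 1.4761 (t = 3.6065), x⁻ = (-0.3899) → reset → x⁺ = (-0.3136), jump to mode 0
Mode 0: flow for 1.0700 to horizon, guard not reached → x = (0.3860)

1 0.8814 1->0
2 2.1304 0->1
3 3.6065 1->0
final: 0 0.3860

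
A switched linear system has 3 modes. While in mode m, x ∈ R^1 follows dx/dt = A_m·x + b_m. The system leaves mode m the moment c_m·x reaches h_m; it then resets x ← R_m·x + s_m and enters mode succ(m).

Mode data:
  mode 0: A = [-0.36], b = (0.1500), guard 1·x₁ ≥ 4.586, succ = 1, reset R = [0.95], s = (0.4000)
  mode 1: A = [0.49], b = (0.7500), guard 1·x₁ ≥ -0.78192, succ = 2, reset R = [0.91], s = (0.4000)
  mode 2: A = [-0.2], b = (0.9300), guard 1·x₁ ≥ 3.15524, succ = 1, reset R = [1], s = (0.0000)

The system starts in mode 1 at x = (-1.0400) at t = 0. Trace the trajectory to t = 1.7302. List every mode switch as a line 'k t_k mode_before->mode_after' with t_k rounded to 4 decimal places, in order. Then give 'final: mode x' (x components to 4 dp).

1 0.8626 1->2
final: 2 0.4788

Mode 1: guard c·x = -0.7819 hit at Δt = 0.8626 (t = 0.8626), x⁻ = (-0.7819) → reset → x⁺ = (-0.3115), jump to mode 2
Mode 2: flow for 0.8676 to horizon, guard not reached → x = (0.4788)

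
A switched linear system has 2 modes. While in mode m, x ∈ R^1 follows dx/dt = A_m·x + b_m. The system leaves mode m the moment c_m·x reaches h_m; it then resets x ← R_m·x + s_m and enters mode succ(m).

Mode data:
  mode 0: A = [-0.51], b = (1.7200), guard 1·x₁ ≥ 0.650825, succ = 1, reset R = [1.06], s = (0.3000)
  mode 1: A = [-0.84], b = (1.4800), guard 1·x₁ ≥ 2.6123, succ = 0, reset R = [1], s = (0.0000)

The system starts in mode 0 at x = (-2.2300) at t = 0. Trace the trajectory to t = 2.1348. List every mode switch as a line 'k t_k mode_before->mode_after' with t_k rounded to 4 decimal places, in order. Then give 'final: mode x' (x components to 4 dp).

1 1.4156 0->1
final: 1 1.3400

Mode 0: guard c·x = 0.6508 hit at Δt = 1.4156 (t = 1.4156), x⁻ = (0.6508) → reset → x⁺ = (0.9899), jump to mode 1
Mode 1: flow for 0.7192 to horizon, guard not reached → x = (1.3400)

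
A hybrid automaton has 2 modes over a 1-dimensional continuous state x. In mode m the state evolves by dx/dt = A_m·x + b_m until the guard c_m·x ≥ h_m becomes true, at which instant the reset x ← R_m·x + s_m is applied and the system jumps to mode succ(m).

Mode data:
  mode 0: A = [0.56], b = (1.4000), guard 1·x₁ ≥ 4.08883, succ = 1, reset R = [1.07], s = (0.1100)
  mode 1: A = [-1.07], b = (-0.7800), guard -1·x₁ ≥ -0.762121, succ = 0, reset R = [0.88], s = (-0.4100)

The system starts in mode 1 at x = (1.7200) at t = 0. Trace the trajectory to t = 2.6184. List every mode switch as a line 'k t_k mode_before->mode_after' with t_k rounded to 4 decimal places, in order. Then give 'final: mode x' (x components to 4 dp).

1 0.4637 1->0
2 2.0171 0->1
final: 1 2.0110

Mode 1: guard c·x = -0.7621 hit at Δt = 0.4637 (t = 0.4637), x⁻ = (0.7621) → reset → x⁺ = (0.2607), jump to mode 0
Mode 0: guard c·x = 4.0888 hit at Δt = 1.5534 (t = 2.0171), x⁻ = (4.0888) → reset → x⁺ = (4.4850), jump to mode 1
Mode 1: flow for 0.6013 to horizon, guard not reached → x = (2.0110)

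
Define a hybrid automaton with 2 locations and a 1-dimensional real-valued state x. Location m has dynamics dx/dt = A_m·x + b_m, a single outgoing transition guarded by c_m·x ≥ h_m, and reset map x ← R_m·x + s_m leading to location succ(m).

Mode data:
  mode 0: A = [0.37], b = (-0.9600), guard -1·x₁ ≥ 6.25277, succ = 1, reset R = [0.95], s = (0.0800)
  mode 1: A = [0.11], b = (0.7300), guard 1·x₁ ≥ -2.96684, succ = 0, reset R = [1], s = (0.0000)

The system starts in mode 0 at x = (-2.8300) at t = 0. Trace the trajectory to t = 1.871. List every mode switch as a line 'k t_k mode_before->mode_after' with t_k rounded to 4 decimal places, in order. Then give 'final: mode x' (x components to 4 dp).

Mode 0: guard c·x = 6.2528 hit at Δt = 1.3221 (t = 1.3221), x⁻ = (-6.2528) → reset → x⁺ = (-5.8601), jump to mode 1
Mode 1: flow for 0.5489 to horizon, guard not reached → x = (-5.8118)

1 1.3221 0->1
final: 1 -5.8118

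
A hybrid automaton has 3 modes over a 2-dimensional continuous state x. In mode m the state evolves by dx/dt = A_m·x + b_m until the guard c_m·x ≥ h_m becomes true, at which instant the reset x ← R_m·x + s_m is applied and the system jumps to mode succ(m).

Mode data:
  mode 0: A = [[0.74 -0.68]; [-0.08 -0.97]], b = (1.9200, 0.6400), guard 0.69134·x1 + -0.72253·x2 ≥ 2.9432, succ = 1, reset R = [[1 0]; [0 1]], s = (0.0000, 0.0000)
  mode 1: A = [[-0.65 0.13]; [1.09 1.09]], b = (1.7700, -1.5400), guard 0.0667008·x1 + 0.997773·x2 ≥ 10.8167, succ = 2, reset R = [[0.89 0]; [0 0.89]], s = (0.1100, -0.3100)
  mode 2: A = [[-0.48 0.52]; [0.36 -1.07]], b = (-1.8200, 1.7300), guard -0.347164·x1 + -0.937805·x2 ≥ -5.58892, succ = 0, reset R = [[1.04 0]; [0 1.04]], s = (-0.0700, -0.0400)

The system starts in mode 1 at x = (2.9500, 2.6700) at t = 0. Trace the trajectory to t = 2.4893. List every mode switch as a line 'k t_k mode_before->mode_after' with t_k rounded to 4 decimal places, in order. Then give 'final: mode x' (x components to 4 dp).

Mode 1: guard c·x = 10.8167 hit at Δt = 0.9527 (t = 0.9527), x⁻ = (3.4297, 10.6116) → reset → x⁺ = (3.1625, 9.1343), jump to mode 2
Mode 2: guard c·x = -5.5889 hit at Δt = 1.0612 (t = 2.0139), x⁻ = (3.1491, 4.7938) → reset → x⁺ = (3.2050, 4.9456), jump to mode 0
Mode 0: flow for 0.4754 to horizon, guard not reached → x = (4.0670, 3.2526)

1 0.9527 1->2
2 2.0139 2->0
final: 0 4.0670 3.2526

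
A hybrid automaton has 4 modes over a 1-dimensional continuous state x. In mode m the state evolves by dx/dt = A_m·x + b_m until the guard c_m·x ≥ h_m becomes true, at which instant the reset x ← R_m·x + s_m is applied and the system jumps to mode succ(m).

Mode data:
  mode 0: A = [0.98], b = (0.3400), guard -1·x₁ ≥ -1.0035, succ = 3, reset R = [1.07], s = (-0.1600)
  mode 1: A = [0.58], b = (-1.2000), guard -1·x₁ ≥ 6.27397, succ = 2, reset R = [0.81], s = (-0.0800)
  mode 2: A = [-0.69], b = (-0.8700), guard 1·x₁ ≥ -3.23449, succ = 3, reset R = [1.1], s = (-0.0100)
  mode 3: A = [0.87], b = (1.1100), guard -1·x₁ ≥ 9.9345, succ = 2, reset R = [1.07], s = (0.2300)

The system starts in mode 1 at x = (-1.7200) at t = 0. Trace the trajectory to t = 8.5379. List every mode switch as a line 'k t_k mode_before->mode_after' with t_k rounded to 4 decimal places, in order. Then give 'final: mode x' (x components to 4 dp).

1 1.3609 1->2
2 2.3484 2->3
3 3.8761 3->2
4 6.0974 2->3
5 7.6251 3->2
final: 2 -6.1290

Mode 1: guard c·x = 6.2740 hit at Δt = 1.3609 (t = 1.3609), x⁻ = (-6.2740) → reset → x⁺ = (-5.1619), jump to mode 2
Mode 2: guard c·x = -3.2345 hit at Δt = 0.9875 (t = 2.3484), x⁻ = (-3.2345) → reset → x⁺ = (-3.5679), jump to mode 3
Mode 3: guard c·x = 9.9345 hit at Δt = 1.5277 (t = 3.8761), x⁻ = (-9.9345) → reset → x⁺ = (-10.3999), jump to mode 2
Mode 2: guard c·x = -3.2345 hit at Δt = 2.2213 (t = 6.0974), x⁻ = (-3.2345) → reset → x⁺ = (-3.5679), jump to mode 3
Mode 3: guard c·x = 9.9345 hit at Δt = 1.5277 (t = 7.6251), x⁻ = (-9.9345) → reset → x⁺ = (-10.3999), jump to mode 2
Mode 2: flow for 0.9128 to horizon, guard not reached → x = (-6.1290)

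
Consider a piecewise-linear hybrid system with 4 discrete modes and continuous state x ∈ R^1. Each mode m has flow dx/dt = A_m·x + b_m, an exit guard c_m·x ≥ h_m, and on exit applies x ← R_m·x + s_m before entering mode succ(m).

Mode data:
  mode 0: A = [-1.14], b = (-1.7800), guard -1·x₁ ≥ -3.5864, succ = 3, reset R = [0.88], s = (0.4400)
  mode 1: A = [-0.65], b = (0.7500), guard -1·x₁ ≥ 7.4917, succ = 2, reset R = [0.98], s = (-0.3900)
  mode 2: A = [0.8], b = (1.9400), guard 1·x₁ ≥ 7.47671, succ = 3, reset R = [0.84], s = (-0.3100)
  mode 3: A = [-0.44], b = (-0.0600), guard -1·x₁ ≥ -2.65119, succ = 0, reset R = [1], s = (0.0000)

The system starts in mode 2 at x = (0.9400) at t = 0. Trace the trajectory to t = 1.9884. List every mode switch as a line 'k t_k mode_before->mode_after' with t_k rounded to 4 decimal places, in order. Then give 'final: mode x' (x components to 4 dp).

1 1.3491 2->3
final: 3 4.4731

Mode 2: guard c·x = 7.4767 hit at Δt = 1.3491 (t = 1.3491), x⁻ = (7.4767) → reset → x⁺ = (5.9704), jump to mode 3
Mode 3: flow for 0.6393 to horizon, guard not reached → x = (4.4731)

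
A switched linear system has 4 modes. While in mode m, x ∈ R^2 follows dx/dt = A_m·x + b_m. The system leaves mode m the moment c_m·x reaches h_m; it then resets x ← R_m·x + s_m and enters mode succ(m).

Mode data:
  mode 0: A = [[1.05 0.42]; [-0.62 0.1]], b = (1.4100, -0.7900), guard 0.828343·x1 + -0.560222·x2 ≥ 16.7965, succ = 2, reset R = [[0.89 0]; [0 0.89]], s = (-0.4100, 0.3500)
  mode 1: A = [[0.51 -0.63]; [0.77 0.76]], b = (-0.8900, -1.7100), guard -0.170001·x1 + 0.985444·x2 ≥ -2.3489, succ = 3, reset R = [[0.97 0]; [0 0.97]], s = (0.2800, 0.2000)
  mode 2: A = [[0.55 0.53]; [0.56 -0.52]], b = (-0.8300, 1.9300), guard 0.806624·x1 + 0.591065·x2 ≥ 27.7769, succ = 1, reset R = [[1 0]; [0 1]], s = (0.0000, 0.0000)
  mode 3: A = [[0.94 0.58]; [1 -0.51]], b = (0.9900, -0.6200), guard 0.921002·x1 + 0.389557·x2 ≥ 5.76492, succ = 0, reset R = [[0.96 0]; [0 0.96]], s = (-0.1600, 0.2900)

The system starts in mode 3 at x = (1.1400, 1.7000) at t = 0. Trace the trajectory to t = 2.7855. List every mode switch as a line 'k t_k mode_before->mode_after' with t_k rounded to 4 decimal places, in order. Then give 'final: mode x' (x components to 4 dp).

Mode 3: guard c·x = 5.7649 hit at Δt = 0.8290 (t = 0.8290), x⁻ = (5.1154, 2.7046) → reset → x⁺ = (4.7508, 2.8864), jump to mode 0
Mode 0: guard c·x = 16.7965 hit at Δt = 1.0393 (t = 1.8683), x⁻ = (17.2510, -4.4746) → reset → x⁺ = (14.9434, -3.6324), jump to mode 2
Mode 2: flow for 0.9172 to horizon, guard not reached → x = (24.5621, 7.0389)

1 0.8290 3->0
2 1.8683 0->2
final: 2 24.5621 7.0389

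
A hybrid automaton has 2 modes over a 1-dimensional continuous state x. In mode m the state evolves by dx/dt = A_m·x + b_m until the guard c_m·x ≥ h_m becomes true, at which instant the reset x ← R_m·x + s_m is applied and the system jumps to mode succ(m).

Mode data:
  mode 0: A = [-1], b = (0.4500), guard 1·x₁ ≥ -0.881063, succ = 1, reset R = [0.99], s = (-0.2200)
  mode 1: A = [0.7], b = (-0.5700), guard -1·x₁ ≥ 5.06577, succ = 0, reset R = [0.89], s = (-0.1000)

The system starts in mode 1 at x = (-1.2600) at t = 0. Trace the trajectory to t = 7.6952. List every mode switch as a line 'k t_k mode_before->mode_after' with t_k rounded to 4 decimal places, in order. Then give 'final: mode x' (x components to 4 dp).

Mode 1: guard c·x = 5.0658 hit at Δt = 1.4885 (t = 1.4885), x⁻ = (-5.0658) → reset → x⁺ = (-4.6085), jump to mode 0
Mode 0: guard c·x = -0.8811 hit at Δt = 1.3351 (t = 2.8236), x⁻ = (-0.8811) → reset → x⁺ = (-1.0923), jump to mode 1
Mode 1: guard c·x = 5.0658 hit at Δt = 1.6090 (t = 4.4326), x⁻ = (-5.0658) → reset → x⁺ = (-4.6085), jump to mode 0
Mode 0: guard c·x = -0.8811 hit at Δt = 1.3351 (t = 5.7677), x⁻ = (-0.8811) → reset → x⁺ = (-1.0923), jump to mode 1
Mode 1: guard c·x = 5.0658 hit at Δt = 1.6090 (t = 7.3766), x⁻ = (-5.0658) → reset → x⁺ = (-4.6085), jump to mode 0
Mode 0: flow for 0.3186 to horizon, guard not reached → x = (-3.2285)

1 1.4885 1->0
2 2.8236 0->1
3 4.4326 1->0
4 5.7677 0->1
5 7.3766 1->0
final: 0 -3.2285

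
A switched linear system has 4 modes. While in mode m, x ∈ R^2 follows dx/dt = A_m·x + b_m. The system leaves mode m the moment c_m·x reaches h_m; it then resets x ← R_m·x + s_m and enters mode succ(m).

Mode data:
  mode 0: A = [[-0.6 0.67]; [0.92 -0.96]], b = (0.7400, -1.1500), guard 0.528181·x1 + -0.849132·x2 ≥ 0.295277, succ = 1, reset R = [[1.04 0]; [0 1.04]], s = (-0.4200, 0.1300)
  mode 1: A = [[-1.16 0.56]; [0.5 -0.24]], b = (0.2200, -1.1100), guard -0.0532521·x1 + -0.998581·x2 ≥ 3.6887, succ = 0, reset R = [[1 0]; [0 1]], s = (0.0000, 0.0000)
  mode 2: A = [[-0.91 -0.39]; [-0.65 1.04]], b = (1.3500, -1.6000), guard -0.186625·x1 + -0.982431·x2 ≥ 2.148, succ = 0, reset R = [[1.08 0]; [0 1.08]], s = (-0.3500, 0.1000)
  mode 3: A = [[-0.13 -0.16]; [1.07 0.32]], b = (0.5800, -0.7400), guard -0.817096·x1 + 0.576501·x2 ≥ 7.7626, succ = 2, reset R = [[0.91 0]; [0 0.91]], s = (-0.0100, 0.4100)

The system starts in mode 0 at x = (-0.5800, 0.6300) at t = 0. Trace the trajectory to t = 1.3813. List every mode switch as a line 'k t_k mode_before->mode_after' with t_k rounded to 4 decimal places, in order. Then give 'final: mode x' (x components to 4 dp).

Mode 0: guard c·x = 0.2953 hit at Δt = 0.6737 (t = 0.6737), x⁻ = (0.0377, -0.3243) → reset → x⁺ = (-0.3808, -0.2072), jump to mode 1
Mode 1: flow for 0.7076 to horizon, guard not reached → x = (-0.2409, -0.9865)

1 0.6737 0->1
final: 1 -0.2409 -0.9865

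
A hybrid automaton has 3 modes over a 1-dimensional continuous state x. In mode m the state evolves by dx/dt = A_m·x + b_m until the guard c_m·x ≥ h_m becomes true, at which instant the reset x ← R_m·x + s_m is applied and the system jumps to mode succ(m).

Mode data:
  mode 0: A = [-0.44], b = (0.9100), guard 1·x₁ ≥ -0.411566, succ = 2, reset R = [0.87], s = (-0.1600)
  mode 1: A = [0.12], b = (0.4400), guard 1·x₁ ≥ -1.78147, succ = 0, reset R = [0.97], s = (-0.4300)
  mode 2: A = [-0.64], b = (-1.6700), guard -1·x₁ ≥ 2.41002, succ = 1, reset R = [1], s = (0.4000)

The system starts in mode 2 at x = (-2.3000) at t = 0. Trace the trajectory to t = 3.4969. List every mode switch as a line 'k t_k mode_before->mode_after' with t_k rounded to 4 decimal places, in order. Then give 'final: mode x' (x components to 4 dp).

Mode 2: guard c·x = 2.4100 hit at Δt = 0.6867 (t = 0.6867), x⁻ = (-2.4100) → reset → x⁺ = (-2.0100), jump to mode 1
Mode 1: guard c·x = -1.7815 hit at Δt = 1.0770 (t = 1.7636), x⁻ = (-1.7815) → reset → x⁺ = (-2.1580), jump to mode 0
Mode 0: guard c·x = -0.4116 hit at Δt = 1.2117 (t = 2.9753), x⁻ = (-0.4116) → reset → x⁺ = (-0.5181), jump to mode 2
Mode 2: flow for 0.5216 to horizon, guard not reached → x = (-1.1116)

1 0.6867 2->1
2 1.7636 1->0
3 2.9753 0->2
final: 2 -1.1116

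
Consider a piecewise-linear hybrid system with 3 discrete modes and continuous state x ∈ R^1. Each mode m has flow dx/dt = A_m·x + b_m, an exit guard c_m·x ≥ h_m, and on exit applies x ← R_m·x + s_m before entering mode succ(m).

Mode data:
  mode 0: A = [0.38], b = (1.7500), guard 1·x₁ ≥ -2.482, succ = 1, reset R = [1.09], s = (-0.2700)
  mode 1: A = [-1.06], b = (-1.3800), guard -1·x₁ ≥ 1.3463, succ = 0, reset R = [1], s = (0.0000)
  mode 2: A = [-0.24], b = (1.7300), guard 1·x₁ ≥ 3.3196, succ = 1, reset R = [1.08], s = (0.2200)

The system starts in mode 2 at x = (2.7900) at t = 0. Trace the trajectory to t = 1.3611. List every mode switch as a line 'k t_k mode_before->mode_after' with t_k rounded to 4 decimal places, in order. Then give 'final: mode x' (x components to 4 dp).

Mode 2: guard c·x = 3.3196 hit at Δt = 0.5320 (t = 0.5320), x⁻ = (3.3196) → reset → x⁺ = (3.8052), jump to mode 1
Mode 1: flow for 0.8291 to horizon, guard not reached → x = (0.8189)

1 0.5320 2->1
final: 1 0.8189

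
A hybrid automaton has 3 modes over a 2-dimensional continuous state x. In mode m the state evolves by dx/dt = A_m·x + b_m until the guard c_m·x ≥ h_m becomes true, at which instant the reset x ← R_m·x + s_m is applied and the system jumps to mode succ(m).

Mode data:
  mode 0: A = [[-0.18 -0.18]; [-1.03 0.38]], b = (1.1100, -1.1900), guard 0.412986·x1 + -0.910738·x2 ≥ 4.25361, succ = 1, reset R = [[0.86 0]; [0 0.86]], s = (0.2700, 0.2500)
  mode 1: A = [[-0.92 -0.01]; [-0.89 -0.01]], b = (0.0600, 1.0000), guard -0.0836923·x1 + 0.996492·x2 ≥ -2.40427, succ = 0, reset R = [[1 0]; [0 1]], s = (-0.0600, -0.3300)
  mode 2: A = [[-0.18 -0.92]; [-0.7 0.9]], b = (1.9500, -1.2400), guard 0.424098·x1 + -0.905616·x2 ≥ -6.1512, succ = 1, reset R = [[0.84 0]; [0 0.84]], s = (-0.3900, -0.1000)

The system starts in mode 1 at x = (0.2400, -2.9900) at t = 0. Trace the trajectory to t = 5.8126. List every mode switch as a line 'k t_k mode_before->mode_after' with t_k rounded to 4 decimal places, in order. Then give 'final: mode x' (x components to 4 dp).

1 0.6984 1->0
2 1.2008 0->1
3 3.1013 1->0
4 3.5858 0->1
5 5.5088 1->0
final: 0 0.6947 -3.5841

Mode 1: guard c·x = -2.4043 hit at Δt = 0.6984 (t = 0.6984), x⁻ = (0.1709, -2.3984) → reset → x⁺ = (0.1109, -2.7284), jump to mode 0
Mode 0: guard c·x = 4.2536 hit at Δt = 0.5024 (t = 1.2008), x⁻ = (0.9319, -4.2479) → reset → x⁺ = (1.0715, -3.4032), jump to mode 1
Mode 1: guard c·x = -2.4043 hit at Δt = 1.9005 (t = 3.1013), x⁻ = (0.2660, -2.3904) → reset → x⁺ = (0.2060, -2.7204), jump to mode 0
Mode 0: guard c·x = 4.2536 hit at Δt = 0.4845 (t = 3.5858), x⁻ = (0.9899, -4.2216) → reset → x⁺ = (1.1213, -3.3806), jump to mode 1
Mode 1: guard c·x = -2.4043 hit at Δt = 1.9230 (t = 5.5088), x⁻ = (0.2710, -2.3900) → reset → x⁺ = (0.2110, -2.7200), jump to mode 0
Mode 0: flow for 0.3038 to horizon, guard not reached → x = (0.6947, -3.5841)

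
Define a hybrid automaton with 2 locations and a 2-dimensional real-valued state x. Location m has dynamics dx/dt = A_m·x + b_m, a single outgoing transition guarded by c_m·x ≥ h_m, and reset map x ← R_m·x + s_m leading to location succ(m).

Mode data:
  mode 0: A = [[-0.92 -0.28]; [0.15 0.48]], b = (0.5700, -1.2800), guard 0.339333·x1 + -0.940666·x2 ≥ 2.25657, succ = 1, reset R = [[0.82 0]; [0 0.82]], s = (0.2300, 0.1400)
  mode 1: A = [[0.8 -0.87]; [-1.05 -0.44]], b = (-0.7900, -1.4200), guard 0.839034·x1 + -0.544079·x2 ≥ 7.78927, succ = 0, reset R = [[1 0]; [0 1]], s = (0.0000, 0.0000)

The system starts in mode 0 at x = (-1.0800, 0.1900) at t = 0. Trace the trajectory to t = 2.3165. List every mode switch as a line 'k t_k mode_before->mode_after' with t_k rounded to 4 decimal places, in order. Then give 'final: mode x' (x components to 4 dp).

1 1.3867 0->1
final: 1 2.9162 -3.4671

Mode 0: guard c·x = 2.2566 hit at Δt = 1.3867 (t = 1.3867), x⁻ = (0.4031, -2.2535) → reset → x⁺ = (0.5605, -1.7079), jump to mode 1
Mode 1: flow for 0.9298 to horizon, guard not reached → x = (2.9162, -3.4671)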